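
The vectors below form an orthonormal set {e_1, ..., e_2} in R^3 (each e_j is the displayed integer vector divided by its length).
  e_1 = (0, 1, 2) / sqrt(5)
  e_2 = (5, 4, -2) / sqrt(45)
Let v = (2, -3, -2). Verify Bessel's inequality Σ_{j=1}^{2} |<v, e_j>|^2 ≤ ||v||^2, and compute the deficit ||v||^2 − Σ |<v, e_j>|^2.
Σ |<v, e_j>|^2 = 89/9; ||v||^2 = 17; deficit = 64/9

Write each e_j = u_j / sqrt(<u_j, u_j>) where u_j is the displayed integer vector. Then <v, e_j> = <v, u_j> / sqrt(<u_j, u_j>), so |<v, e_j>|^2 = <v, u_j>^2 / <u_j, u_j>.
Coefficients: <v, e_1> = -7/sqrt(5), <v, e_2> = 2/sqrt(45).
Square and sum: Σ |<v, e_j>|^2 = 89/9.
Compute ||v||^2 = v·v = 17.
Deficit = 17 − 89/9 = 64/9 ≥ 0, confirming Bessel's inequality. (The deficit equals ||v − Σ <v,e_j> e_j||^2, the squared distance from v to span{e_j}.)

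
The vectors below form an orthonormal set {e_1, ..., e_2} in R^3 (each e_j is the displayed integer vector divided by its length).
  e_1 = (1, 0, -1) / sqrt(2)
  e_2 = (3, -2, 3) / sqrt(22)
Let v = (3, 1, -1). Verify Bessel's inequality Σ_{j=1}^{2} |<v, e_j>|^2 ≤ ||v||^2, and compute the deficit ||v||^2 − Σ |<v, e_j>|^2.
Σ |<v, e_j>|^2 = 96/11; ||v||^2 = 11; deficit = 25/11

Write each e_j = u_j / sqrt(<u_j, u_j>) where u_j is the displayed integer vector. Then <v, e_j> = <v, u_j> / sqrt(<u_j, u_j>), so |<v, e_j>|^2 = <v, u_j>^2 / <u_j, u_j>.
Coefficients: <v, e_1> = 4/sqrt(2), <v, e_2> = 4/sqrt(22).
Square and sum: Σ |<v, e_j>|^2 = 96/11.
Compute ||v||^2 = v·v = 11.
Deficit = 11 − 96/11 = 25/11 ≥ 0, confirming Bessel's inequality. (The deficit equals ||v − Σ <v,e_j> e_j||^2, the squared distance from v to span{e_j}.)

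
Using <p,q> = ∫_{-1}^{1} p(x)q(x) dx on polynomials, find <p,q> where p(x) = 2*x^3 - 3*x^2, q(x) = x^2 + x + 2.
<p,q> = -22/5

Expand the product: p(x)·q(x) = 2*x^5 - x^4 + x^3 - 6*x^2.
∫_{-1}^{1} of each monomial x^k gives [2/(k+1) if k even, 0 if k odd]. Integrating term-by-term (or equivalently evaluating the antiderivative F(x) = x^6/3 - x^5/5 + x^4/4 - 2*x^3 at the endpoints):
  F(1) − F(−1) = -97/60 − (167/60) = -22/5.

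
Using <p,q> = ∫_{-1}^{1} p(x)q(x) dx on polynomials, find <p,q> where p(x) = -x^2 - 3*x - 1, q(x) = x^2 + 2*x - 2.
<p,q> = 4/15

Expand the product: p(x)·q(x) = -x^4 - 5*x^3 - 5*x^2 + 4*x + 2.
∫_{-1}^{1} of each monomial x^k gives [2/(k+1) if k even, 0 if k odd]. Integrating term-by-term (or equivalently evaluating the antiderivative F(x) = -x^5/5 - 5*x^4/4 - 5*x^3/3 + 2*x^2 + 2*x at the endpoints):
  F(1) − F(−1) = 53/60 − (37/60) = 4/15.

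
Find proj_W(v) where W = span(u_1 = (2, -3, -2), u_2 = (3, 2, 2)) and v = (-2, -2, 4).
proj_W(v) = (-394/273, 214/273, 8/21)

Set up U = [u_1 | ... | u_2] ∈ R^(3×2). The projector onto W = col(U) is P = U (U^T U)^(-1) U^T.
Compute U^T U =
  [17, -4]
  [-4, 17],
and U^T v = (-6, -2).
Solve U^T U · c = U^T v for the coefficients: c = (-110/273, -58/273). The projection is proj_W(v) = U c.
Check: (v - proj_W(v)) · u_1 = 0  (should be 0).
Check: (v - proj_W(v)) · u_2 = 0  (should be 0).
Result: proj_W(v) = (-394/273, 214/273, 8/21).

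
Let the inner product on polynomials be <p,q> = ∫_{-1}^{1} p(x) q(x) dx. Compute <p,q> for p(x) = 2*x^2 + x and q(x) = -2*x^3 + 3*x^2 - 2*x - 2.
<p,q> = -12/5

Expand the product: p(x)·q(x) = -4*x^5 + 4*x^4 - x^3 - 6*x^2 - 2*x.
∫_{-1}^{1} of each monomial x^k gives [2/(k+1) if k even, 0 if k odd]. Integrating term-by-term (or equivalently evaluating the antiderivative F(x) = -2*x^6/3 + 4*x^5/5 - x^4/4 - 2*x^3 - x^2 at the endpoints):
  F(1) − F(−1) = -187/60 − (-43/60) = -12/5.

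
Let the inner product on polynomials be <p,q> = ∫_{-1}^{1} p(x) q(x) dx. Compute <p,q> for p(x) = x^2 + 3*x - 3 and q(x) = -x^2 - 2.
<p,q> = 184/15

Expand the product: p(x)·q(x) = -x^4 - 3*x^3 + x^2 - 6*x + 6.
∫_{-1}^{1} of each monomial x^k gives [2/(k+1) if k even, 0 if k odd]. Integrating term-by-term (or equivalently evaluating the antiderivative F(x) = -x^5/5 - 3*x^4/4 + x^3/3 - 3*x^2 + 6*x at the endpoints):
  F(1) − F(−1) = 143/60 − (-593/60) = 184/15.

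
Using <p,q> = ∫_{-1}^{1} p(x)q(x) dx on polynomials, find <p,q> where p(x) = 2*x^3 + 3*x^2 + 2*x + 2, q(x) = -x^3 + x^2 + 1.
<p,q> = 752/105

Expand the product: p(x)·q(x) = -2*x^6 - x^5 + x^4 + 2*x^3 + 5*x^2 + 2*x + 2.
∫_{-1}^{1} of each monomial x^k gives [2/(k+1) if k even, 0 if k odd]. Integrating term-by-term (or equivalently evaluating the antiderivative F(x) = -2*x^7/7 - x^6/6 + x^5/5 + x^4/2 + 5*x^3/3 + x^2 + 2*x at the endpoints):
  F(1) − F(−1) = 172/35 − (-236/105) = 752/105.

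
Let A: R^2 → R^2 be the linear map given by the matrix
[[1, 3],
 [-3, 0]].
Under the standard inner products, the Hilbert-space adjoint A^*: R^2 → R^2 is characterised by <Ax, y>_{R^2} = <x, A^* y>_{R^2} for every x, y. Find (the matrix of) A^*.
A^* = A^T =
[[1, -3],
 [3, 0]]

For real matrices with standard dot products, the defining identity <Ax, y> = <x, A^* y> gives (Ax)^T y = x^T (A^*) y, i.e. x^T A^T y = x^T (A^*) y. Since this holds for all x, y, we must have A^* = A^T. Therefore
A^* =
[[1, -3],
 [3, 0]].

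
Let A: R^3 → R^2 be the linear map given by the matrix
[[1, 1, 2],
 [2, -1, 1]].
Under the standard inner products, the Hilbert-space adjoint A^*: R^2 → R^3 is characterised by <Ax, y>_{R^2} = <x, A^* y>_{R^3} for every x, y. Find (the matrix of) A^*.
A^* = A^T =
[[1, 2],
 [1, -1],
 [2, 1]]

For real matrices with standard dot products, the defining identity <Ax, y> = <x, A^* y> gives (Ax)^T y = x^T (A^*) y, i.e. x^T A^T y = x^T (A^*) y. Since this holds for all x, y, we must have A^* = A^T. Therefore
A^* =
[[1, 2],
 [1, -1],
 [2, 1]].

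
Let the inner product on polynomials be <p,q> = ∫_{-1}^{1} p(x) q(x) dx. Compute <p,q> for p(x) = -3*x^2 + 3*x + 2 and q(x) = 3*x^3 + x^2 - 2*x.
<p,q> = -4/15

Expand the product: p(x)·q(x) = -9*x^5 + 6*x^4 + 15*x^3 - 4*x^2 - 4*x.
∫_{-1}^{1} of each monomial x^k gives [2/(k+1) if k even, 0 if k odd]. Integrating term-by-term (or equivalently evaluating the antiderivative F(x) = -3*x^6/2 + 6*x^5/5 + 15*x^4/4 - 4*x^3/3 - 2*x^2 at the endpoints):
  F(1) − F(−1) = 7/60 − (23/60) = -4/15.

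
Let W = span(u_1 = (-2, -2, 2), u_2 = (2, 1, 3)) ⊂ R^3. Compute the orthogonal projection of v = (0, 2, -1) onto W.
proj_W(v) = (6/7, 13/14, -17/14)

Set up U = [u_1 | ... | u_2] ∈ R^(3×2). The projector onto W = col(U) is P = U (U^T U)^(-1) U^T.
Compute U^T U =
  [12, 0]
  [0, 14],
and U^T v = (-6, -1).
Solve U^T U · c = U^T v for the coefficients: c = (-1/2, -1/14). The projection is proj_W(v) = U c.
Check: (v - proj_W(v)) · u_1 = 0  (should be 0).
Check: (v - proj_W(v)) · u_2 = 0  (should be 0).
Result: proj_W(v) = (6/7, 13/14, -17/14).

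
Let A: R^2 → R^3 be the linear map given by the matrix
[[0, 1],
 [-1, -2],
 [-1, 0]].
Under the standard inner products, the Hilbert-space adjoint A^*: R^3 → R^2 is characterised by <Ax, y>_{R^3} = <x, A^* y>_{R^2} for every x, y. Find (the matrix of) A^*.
A^* = A^T =
[[0, -1, -1],
 [1, -2, 0]]

For real matrices with standard dot products, the defining identity <Ax, y> = <x, A^* y> gives (Ax)^T y = x^T (A^*) y, i.e. x^T A^T y = x^T (A^*) y. Since this holds for all x, y, we must have A^* = A^T. Therefore
A^* =
[[0, -1, -1],
 [1, -2, 0]].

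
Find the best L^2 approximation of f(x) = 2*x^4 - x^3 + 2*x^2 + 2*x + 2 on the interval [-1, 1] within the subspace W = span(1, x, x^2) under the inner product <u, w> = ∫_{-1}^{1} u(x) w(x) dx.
g(x) = 26*x^2/7 + 7*x/5 + 64/35

The best approximation g ∈ W is the orthogonal projection of f onto W. Writing g = a_0 + a_1 x + a_2 x^2, the coefficients solve the normal equations G · a = b where
  G_{ij} = <φ_i, φ_j> and b_i = <f, φ_i>, with φ_0 = 1, φ_1 = x, φ_2 = x^2.
G =
  [2, 0, 2/3]
  [0, 2/3, 0]
  [2/3, 0, 2/5],
b = (92/15, 14/15, 284/105).
Solving gives a_0 = 64/35, a_1 = 7/5, a_2 = 26/7, so
  g(x) = 26*x^2/7 + 7*x/5 + 64/35.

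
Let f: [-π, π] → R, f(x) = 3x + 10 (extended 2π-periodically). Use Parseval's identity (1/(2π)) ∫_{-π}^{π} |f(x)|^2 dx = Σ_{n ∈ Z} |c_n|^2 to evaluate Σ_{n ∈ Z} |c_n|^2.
Σ |c_n|^2 = 3π^2 + 100

Expand and integrate term by term over [-π, π]:
  ∫ (3x)^2 dx = 9·(2π^3/3); ∫ 2·3·(10)·x dx = 0 (odd integrand); ∫ 10^2 dx = 100·2π.
So (1/(2π)) ∫_{-π}^{π} (3x + 10)^2 dx = 9π^2/3 + 100 = 3π^2 + 100.
Parseval ⇒ Σ |c_n|^2 = 3π^2 + 100.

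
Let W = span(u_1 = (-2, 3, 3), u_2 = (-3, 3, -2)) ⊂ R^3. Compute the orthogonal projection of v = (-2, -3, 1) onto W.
proj_W(v) = (274/403, -21/31, 187/403)

Set up U = [u_1 | ... | u_2] ∈ R^(3×2). The projector onto W = col(U) is P = U (U^T U)^(-1) U^T.
Compute U^T U =
  [22, 9]
  [9, 22],
and U^T v = (-2, -5).
Solve U^T U · c = U^T v for the coefficients: c = (1/403, -92/403). The projection is proj_W(v) = U c.
Check: (v - proj_W(v)) · u_1 = 0  (should be 0).
Check: (v - proj_W(v)) · u_2 = 0  (should be 0).
Result: proj_W(v) = (274/403, -21/31, 187/403).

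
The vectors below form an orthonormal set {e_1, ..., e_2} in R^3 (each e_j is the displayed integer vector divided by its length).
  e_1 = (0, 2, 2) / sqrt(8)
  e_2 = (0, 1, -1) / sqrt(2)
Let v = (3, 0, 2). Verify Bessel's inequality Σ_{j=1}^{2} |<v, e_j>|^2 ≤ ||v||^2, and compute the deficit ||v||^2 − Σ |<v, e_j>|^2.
Σ |<v, e_j>|^2 = 4; ||v||^2 = 13; deficit = 9

Write each e_j = u_j / sqrt(<u_j, u_j>) where u_j is the displayed integer vector. Then <v, e_j> = <v, u_j> / sqrt(<u_j, u_j>), so |<v, e_j>|^2 = <v, u_j>^2 / <u_j, u_j>.
Coefficients: <v, e_1> = 4/sqrt(8), <v, e_2> = -2/sqrt(2).
Square and sum: Σ |<v, e_j>|^2 = 4.
Compute ||v||^2 = v·v = 13.
Deficit = 13 − 4 = 9 ≥ 0, confirming Bessel's inequality. (The deficit equals ||v − Σ <v,e_j> e_j||^2, the squared distance from v to span{e_j}.)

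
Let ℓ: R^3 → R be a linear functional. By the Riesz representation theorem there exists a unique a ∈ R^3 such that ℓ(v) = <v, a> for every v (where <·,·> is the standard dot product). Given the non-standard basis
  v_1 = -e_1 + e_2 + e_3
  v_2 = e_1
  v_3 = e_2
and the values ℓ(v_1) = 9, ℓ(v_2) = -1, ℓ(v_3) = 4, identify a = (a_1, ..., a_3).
a = (-1, 4, 4)

Write a = (a_1, ..., a_3) in the standard basis. For each basis vector v_i, ℓ(v_i) = <v_i, a> is a linear equation in the a_j's. Collect the n equations into a matrix system V a = ℓ, where row i of V is v_i (expressed in the standard basis). Since V is invertible (lower-triangular with 1s on the diagonal, up to permutation), solve by back-substitution:
  V =
[[-1, 1, 1],
 [1, 0, 0],
 [0, 1, 0]]
  V a = (9, -1, 4)
Solving gives a = (-1, 4, 4).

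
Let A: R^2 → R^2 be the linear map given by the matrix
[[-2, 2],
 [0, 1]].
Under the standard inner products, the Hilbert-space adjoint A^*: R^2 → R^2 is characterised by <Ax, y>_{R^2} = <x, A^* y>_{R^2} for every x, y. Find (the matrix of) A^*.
A^* = A^T =
[[-2, 0],
 [2, 1]]

For real matrices with standard dot products, the defining identity <Ax, y> = <x, A^* y> gives (Ax)^T y = x^T (A^*) y, i.e. x^T A^T y = x^T (A^*) y. Since this holds for all x, y, we must have A^* = A^T. Therefore
A^* =
[[-2, 0],
 [2, 1]].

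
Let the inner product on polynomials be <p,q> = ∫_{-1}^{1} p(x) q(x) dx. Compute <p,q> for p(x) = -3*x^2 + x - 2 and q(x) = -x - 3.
<p,q> = 52/3

Expand the product: p(x)·q(x) = 3*x^3 + 8*x^2 - x + 6.
∫_{-1}^{1} of each monomial x^k gives [2/(k+1) if k even, 0 if k odd]. Integrating term-by-term (or equivalently evaluating the antiderivative F(x) = 3*x^4/4 + 8*x^3/3 - x^2/2 + 6*x at the endpoints):
  F(1) − F(−1) = 107/12 − (-101/12) = 52/3.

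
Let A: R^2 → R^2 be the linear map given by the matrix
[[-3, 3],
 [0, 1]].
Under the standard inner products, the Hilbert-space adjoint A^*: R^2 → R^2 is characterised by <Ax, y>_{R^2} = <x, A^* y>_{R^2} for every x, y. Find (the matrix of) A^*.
A^* = A^T =
[[-3, 0],
 [3, 1]]

For real matrices with standard dot products, the defining identity <Ax, y> = <x, A^* y> gives (Ax)^T y = x^T (A^*) y, i.e. x^T A^T y = x^T (A^*) y. Since this holds for all x, y, we must have A^* = A^T. Therefore
A^* =
[[-3, 0],
 [3, 1]].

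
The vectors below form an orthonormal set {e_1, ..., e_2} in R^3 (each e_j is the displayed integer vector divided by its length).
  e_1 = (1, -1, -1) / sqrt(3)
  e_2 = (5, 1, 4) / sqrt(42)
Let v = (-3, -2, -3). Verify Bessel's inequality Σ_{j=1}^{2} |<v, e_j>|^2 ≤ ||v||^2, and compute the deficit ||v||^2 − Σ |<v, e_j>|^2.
Σ |<v, e_j>|^2 = 299/14; ||v||^2 = 22; deficit = 9/14

Write each e_j = u_j / sqrt(<u_j, u_j>) where u_j is the displayed integer vector. Then <v, e_j> = <v, u_j> / sqrt(<u_j, u_j>), so |<v, e_j>|^2 = <v, u_j>^2 / <u_j, u_j>.
Coefficients: <v, e_1> = 2/sqrt(3), <v, e_2> = -29/sqrt(42).
Square and sum: Σ |<v, e_j>|^2 = 299/14.
Compute ||v||^2 = v·v = 22.
Deficit = 22 − 299/14 = 9/14 ≥ 0, confirming Bessel's inequality. (The deficit equals ||v − Σ <v,e_j> e_j||^2, the squared distance from v to span{e_j}.)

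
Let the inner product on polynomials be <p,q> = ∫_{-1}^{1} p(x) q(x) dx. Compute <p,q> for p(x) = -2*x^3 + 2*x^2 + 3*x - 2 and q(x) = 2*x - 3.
<p,q> = 52/5

Expand the product: p(x)·q(x) = -4*x^4 + 10*x^3 - 13*x + 6.
∫_{-1}^{1} of each monomial x^k gives [2/(k+1) if k even, 0 if k odd]. Integrating term-by-term (or equivalently evaluating the antiderivative F(x) = -4*x^5/5 + 5*x^4/2 - 13*x^2/2 + 6*x at the endpoints):
  F(1) − F(−1) = 6/5 − (-46/5) = 52/5.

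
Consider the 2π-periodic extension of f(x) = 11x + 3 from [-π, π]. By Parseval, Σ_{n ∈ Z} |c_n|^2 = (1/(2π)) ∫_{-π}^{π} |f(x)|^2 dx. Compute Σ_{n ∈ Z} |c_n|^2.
Σ |c_n|^2 = 121π^2/3 + 9

Expand and integrate term by term over [-π, π]:
  ∫ (11x)^2 dx = 121·(2π^3/3); ∫ 2·11·(3)·x dx = 0 (odd integrand); ∫ 3^2 dx = 9·2π.
So (1/(2π)) ∫_{-π}^{π} (11x + 3)^2 dx = 121π^2/3 + 9 = 121π^2/3 + 9.
Parseval ⇒ Σ |c_n|^2 = 121π^2/3 + 9.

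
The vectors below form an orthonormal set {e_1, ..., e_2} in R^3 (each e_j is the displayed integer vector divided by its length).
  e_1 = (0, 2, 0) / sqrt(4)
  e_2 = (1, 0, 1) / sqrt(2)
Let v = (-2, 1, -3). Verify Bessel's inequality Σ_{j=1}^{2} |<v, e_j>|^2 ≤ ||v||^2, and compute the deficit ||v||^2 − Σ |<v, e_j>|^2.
Σ |<v, e_j>|^2 = 27/2; ||v||^2 = 14; deficit = 1/2

Write each e_j = u_j / sqrt(<u_j, u_j>) where u_j is the displayed integer vector. Then <v, e_j> = <v, u_j> / sqrt(<u_j, u_j>), so |<v, e_j>|^2 = <v, u_j>^2 / <u_j, u_j>.
Coefficients: <v, e_1> = 2/sqrt(4), <v, e_2> = -5/sqrt(2).
Square and sum: Σ |<v, e_j>|^2 = 27/2.
Compute ||v||^2 = v·v = 14.
Deficit = 14 − 27/2 = 1/2 ≥ 0, confirming Bessel's inequality. (The deficit equals ||v − Σ <v,e_j> e_j||^2, the squared distance from v to span{e_j}.)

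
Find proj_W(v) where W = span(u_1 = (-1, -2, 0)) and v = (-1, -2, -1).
proj_W(v) = (-1, -2, 0)

Set up U = [u_1 | ... | u_1] ∈ R^(3×1). The projector onto W = col(U) is P = U (U^T U)^(-1) U^T.
Compute U^T U =
  [5],
and U^T v = (5).
Solve U^T U · c = U^T v for the coefficients: c = (1). The projection is proj_W(v) = U c.
Check: (v - proj_W(v)) · u_1 = 0  (should be 0).
Result: proj_W(v) = (-1, -2, 0).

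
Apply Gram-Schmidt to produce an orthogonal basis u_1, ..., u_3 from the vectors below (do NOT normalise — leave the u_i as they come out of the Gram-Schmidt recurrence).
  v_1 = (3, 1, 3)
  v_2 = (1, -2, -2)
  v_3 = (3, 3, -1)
Orthogonal basis:
  u_1 = (3, 1, 3)
  u_2 = (34/19, -33/19, -23/19)
  u_3 = (92/73, 207/73, -161/73)

Apply the Gram-Schmidt recurrence
  u_1 = v_1
  u_i = v_i − Σ_{j<i} ((v_i · u_j) / (u_j · u_j)) · u_j.

Step by step this gives:
  u_1 = (3, 1, 3)
  u_2 = (34/19, -33/19, -23/19)
  u_3 = (92/73, 207/73, -161/73)

Orthogonality check:
  u_2 · u_1 = 0 (should be 0)
  u_3 · u_1 = 0 (should be 0)
  u_3 · u_2 = 0 (should be 0)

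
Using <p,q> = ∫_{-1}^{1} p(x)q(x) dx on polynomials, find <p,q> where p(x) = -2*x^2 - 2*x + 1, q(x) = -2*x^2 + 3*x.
<p,q> = -56/15

Expand the product: p(x)·q(x) = 4*x^4 - 2*x^3 - 8*x^2 + 3*x.
∫_{-1}^{1} of each monomial x^k gives [2/(k+1) if k even, 0 if k odd]. Integrating term-by-term (or equivalently evaluating the antiderivative F(x) = 4*x^5/5 - x^4/2 - 8*x^3/3 + 3*x^2/2 at the endpoints):
  F(1) − F(−1) = -13/15 − (43/15) = -56/15.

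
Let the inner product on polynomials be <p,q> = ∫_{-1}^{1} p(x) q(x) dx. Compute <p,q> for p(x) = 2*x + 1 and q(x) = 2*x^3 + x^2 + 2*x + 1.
<p,q> = 104/15

Expand the product: p(x)·q(x) = 4*x^4 + 4*x^3 + 5*x^2 + 4*x + 1.
∫_{-1}^{1} of each monomial x^k gives [2/(k+1) if k even, 0 if k odd]. Integrating term-by-term (or equivalently evaluating the antiderivative F(x) = 4*x^5/5 + x^4 + 5*x^3/3 + 2*x^2 + x at the endpoints):
  F(1) − F(−1) = 97/15 − (-7/15) = 104/15.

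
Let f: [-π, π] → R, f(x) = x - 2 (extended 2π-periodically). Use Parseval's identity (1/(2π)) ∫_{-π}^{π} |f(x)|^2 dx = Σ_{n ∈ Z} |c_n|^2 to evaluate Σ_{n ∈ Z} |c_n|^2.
Σ |c_n|^2 = π^2/3 + 4

Expand and integrate term by term over [-π, π]:
  ∫ (x)^2 dx = 1·(2π^3/3); ∫ 2·1·(-2)·x dx = 0 (odd integrand); ∫ (-2)^2 dx = 4·2π.
So (1/(2π)) ∫_{-π}^{π} (x - 2)^2 dx = 1π^2/3 + 4 = π^2/3 + 4.
Parseval ⇒ Σ |c_n|^2 = π^2/3 + 4.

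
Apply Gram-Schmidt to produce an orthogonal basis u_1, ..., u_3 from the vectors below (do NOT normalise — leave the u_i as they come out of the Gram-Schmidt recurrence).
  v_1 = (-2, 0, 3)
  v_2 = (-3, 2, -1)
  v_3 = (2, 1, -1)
Orthogonal basis:
  u_1 = (-2, 0, 3)
  u_2 = (-33/13, 2, -22/13)
  u_3 = (114/173, 209/173, 76/173)

Apply the Gram-Schmidt recurrence
  u_1 = v_1
  u_i = v_i − Σ_{j<i} ((v_i · u_j) / (u_j · u_j)) · u_j.

Step by step this gives:
  u_1 = (-2, 0, 3)
  u_2 = (-33/13, 2, -22/13)
  u_3 = (114/173, 209/173, 76/173)

Orthogonality check:
  u_2 · u_1 = 0 (should be 0)
  u_3 · u_1 = 0 (should be 0)
  u_3 · u_2 = 0 (should be 0)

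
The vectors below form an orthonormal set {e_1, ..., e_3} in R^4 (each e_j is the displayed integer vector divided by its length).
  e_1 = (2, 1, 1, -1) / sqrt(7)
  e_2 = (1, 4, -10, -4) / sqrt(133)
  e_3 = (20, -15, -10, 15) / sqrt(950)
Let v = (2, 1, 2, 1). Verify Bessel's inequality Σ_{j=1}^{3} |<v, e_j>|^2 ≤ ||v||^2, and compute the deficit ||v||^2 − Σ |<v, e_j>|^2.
Σ |<v, e_j>|^2 = 8; ||v||^2 = 10; deficit = 2

Write each e_j = u_j / sqrt(<u_j, u_j>) where u_j is the displayed integer vector. Then <v, e_j> = <v, u_j> / sqrt(<u_j, u_j>), so |<v, e_j>|^2 = <v, u_j>^2 / <u_j, u_j>.
Coefficients: <v, e_1> = 6/sqrt(7), <v, e_2> = -18/sqrt(133), <v, e_3> = 20/sqrt(950).
Square and sum: Σ |<v, e_j>|^2 = 8.
Compute ||v||^2 = v·v = 10.
Deficit = 10 − 8 = 2 ≥ 0, confirming Bessel's inequality. (The deficit equals ||v − Σ <v,e_j> e_j||^2, the squared distance from v to span{e_j}.)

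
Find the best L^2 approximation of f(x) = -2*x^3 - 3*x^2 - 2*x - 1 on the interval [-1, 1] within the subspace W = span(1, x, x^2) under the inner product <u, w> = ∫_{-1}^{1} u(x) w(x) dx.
g(x) = -3*x^2 - 16*x/5 - 1

The best approximation g ∈ W is the orthogonal projection of f onto W. Writing g = a_0 + a_1 x + a_2 x^2, the coefficients solve the normal equations G · a = b where
  G_{ij} = <φ_i, φ_j> and b_i = <f, φ_i>, with φ_0 = 1, φ_1 = x, φ_2 = x^2.
G =
  [2, 0, 2/3]
  [0, 2/3, 0]
  [2/3, 0, 2/5],
b = (-4, -32/15, -28/15).
Solving gives a_0 = -1, a_1 = -16/5, a_2 = -3, so
  g(x) = -3*x^2 - 16*x/5 - 1.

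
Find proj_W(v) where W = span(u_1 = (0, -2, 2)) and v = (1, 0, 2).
proj_W(v) = (0, -1, 1)

Set up U = [u_1 | ... | u_1] ∈ R^(3×1). The projector onto W = col(U) is P = U (U^T U)^(-1) U^T.
Compute U^T U =
  [8],
and U^T v = (4).
Solve U^T U · c = U^T v for the coefficients: c = (1/2). The projection is proj_W(v) = U c.
Check: (v - proj_W(v)) · u_1 = 0  (should be 0).
Result: proj_W(v) = (0, -1, 1).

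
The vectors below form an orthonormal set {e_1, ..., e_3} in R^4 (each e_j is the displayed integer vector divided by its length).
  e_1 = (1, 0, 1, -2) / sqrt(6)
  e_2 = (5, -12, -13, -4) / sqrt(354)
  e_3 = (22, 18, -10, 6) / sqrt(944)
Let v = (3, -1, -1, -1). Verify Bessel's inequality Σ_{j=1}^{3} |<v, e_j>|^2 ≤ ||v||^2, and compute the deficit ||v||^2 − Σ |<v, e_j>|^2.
Σ |<v, e_j>|^2 = 11; ||v||^2 = 12; deficit = 1

Write each e_j = u_j / sqrt(<u_j, u_j>) where u_j is the displayed integer vector. Then <v, e_j> = <v, u_j> / sqrt(<u_j, u_j>), so |<v, e_j>|^2 = <v, u_j>^2 / <u_j, u_j>.
Coefficients: <v, e_1> = 4/sqrt(6), <v, e_2> = 44/sqrt(354), <v, e_3> = 52/sqrt(944).
Square and sum: Σ |<v, e_j>|^2 = 11.
Compute ||v||^2 = v·v = 12.
Deficit = 12 − 11 = 1 ≥ 0, confirming Bessel's inequality. (The deficit equals ||v − Σ <v,e_j> e_j||^2, the squared distance from v to span{e_j}.)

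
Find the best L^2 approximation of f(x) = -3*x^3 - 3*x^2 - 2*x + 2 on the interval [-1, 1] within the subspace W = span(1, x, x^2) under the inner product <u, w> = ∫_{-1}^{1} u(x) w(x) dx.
g(x) = -3*x^2 - 19*x/5 + 2

The best approximation g ∈ W is the orthogonal projection of f onto W. Writing g = a_0 + a_1 x + a_2 x^2, the coefficients solve the normal equations G · a = b where
  G_{ij} = <φ_i, φ_j> and b_i = <f, φ_i>, with φ_0 = 1, φ_1 = x, φ_2 = x^2.
G =
  [2, 0, 2/3]
  [0, 2/3, 0]
  [2/3, 0, 2/5],
b = (2, -38/15, 2/15).
Solving gives a_0 = 2, a_1 = -19/5, a_2 = -3, so
  g(x) = -3*x^2 - 19*x/5 + 2.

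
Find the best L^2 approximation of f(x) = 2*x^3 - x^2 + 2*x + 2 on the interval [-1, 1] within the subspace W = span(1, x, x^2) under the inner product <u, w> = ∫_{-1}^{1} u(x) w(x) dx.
g(x) = -x^2 + 16*x/5 + 2

The best approximation g ∈ W is the orthogonal projection of f onto W. Writing g = a_0 + a_1 x + a_2 x^2, the coefficients solve the normal equations G · a = b where
  G_{ij} = <φ_i, φ_j> and b_i = <f, φ_i>, with φ_0 = 1, φ_1 = x, φ_2 = x^2.
G =
  [2, 0, 2/3]
  [0, 2/3, 0]
  [2/3, 0, 2/5],
b = (10/3, 32/15, 14/15).
Solving gives a_0 = 2, a_1 = 16/5, a_2 = -1, so
  g(x) = -x^2 + 16*x/5 + 2.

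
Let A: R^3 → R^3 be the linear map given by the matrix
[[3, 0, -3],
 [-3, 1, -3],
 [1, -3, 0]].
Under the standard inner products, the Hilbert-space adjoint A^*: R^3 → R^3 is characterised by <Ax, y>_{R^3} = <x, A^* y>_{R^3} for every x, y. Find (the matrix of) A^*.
A^* = A^T =
[[3, -3, 1],
 [0, 1, -3],
 [-3, -3, 0]]

For real matrices with standard dot products, the defining identity <Ax, y> = <x, A^* y> gives (Ax)^T y = x^T (A^*) y, i.e. x^T A^T y = x^T (A^*) y. Since this holds for all x, y, we must have A^* = A^T. Therefore
A^* =
[[3, -3, 1],
 [0, 1, -3],
 [-3, -3, 0]].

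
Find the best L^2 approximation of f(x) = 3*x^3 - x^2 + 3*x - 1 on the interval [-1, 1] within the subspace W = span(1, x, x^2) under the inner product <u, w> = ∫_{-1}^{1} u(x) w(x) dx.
g(x) = -x^2 + 24*x/5 - 1

The best approximation g ∈ W is the orthogonal projection of f onto W. Writing g = a_0 + a_1 x + a_2 x^2, the coefficients solve the normal equations G · a = b where
  G_{ij} = <φ_i, φ_j> and b_i = <f, φ_i>, with φ_0 = 1, φ_1 = x, φ_2 = x^2.
G =
  [2, 0, 2/3]
  [0, 2/3, 0]
  [2/3, 0, 2/5],
b = (-8/3, 16/5, -16/15).
Solving gives a_0 = -1, a_1 = 24/5, a_2 = -1, so
  g(x) = -x^2 + 24*x/5 - 1.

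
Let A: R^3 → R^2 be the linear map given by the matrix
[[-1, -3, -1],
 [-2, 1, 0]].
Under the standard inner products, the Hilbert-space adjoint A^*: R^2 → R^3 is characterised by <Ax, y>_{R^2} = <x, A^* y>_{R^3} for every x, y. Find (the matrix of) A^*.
A^* = A^T =
[[-1, -2],
 [-3, 1],
 [-1, 0]]

For real matrices with standard dot products, the defining identity <Ax, y> = <x, A^* y> gives (Ax)^T y = x^T (A^*) y, i.e. x^T A^T y = x^T (A^*) y. Since this holds for all x, y, we must have A^* = A^T. Therefore
A^* =
[[-1, -2],
 [-3, 1],
 [-1, 0]].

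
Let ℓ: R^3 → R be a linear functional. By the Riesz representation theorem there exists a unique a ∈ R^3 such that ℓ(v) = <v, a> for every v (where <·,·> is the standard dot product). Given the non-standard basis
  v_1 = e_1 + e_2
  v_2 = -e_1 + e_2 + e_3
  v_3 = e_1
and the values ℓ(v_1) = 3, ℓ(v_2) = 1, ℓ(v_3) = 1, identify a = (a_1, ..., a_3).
a = (1, 2, 0)

Write a = (a_1, ..., a_3) in the standard basis. For each basis vector v_i, ℓ(v_i) = <v_i, a> is a linear equation in the a_j's. Collect the n equations into a matrix system V a = ℓ, where row i of V is v_i (expressed in the standard basis). Since V is invertible (lower-triangular with 1s on the diagonal, up to permutation), solve by back-substitution:
  V =
[[1, 1, 0],
 [-1, 1, 1],
 [1, 0, 0]]
  V a = (3, 1, 1)
Solving gives a = (1, 2, 0).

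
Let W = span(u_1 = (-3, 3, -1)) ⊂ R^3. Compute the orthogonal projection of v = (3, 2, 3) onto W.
proj_W(v) = (18/19, -18/19, 6/19)

Set up U = [u_1 | ... | u_1] ∈ R^(3×1). The projector onto W = col(U) is P = U (U^T U)^(-1) U^T.
Compute U^T U =
  [19],
and U^T v = (-6).
Solve U^T U · c = U^T v for the coefficients: c = (-6/19). The projection is proj_W(v) = U c.
Check: (v - proj_W(v)) · u_1 = 0  (should be 0).
Result: proj_W(v) = (18/19, -18/19, 6/19).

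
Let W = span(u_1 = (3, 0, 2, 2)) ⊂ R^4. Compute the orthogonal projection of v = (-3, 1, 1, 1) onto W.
proj_W(v) = (-15/17, 0, -10/17, -10/17)

Set up U = [u_1 | ... | u_1] ∈ R^(4×1). The projector onto W = col(U) is P = U (U^T U)^(-1) U^T.
Compute U^T U =
  [17],
and U^T v = (-5).
Solve U^T U · c = U^T v for the coefficients: c = (-5/17). The projection is proj_W(v) = U c.
Check: (v - proj_W(v)) · u_1 = 0  (should be 0).
Result: proj_W(v) = (-15/17, 0, -10/17, -10/17).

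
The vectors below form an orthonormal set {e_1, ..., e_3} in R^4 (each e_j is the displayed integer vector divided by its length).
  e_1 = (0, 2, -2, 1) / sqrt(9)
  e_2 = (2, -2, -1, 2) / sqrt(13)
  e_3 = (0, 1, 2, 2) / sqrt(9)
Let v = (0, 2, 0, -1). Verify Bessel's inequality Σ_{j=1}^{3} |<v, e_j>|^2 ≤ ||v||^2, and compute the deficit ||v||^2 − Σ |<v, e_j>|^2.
Σ |<v, e_j>|^2 = 49/13; ||v||^2 = 5; deficit = 16/13

Write each e_j = u_j / sqrt(<u_j, u_j>) where u_j is the displayed integer vector. Then <v, e_j> = <v, u_j> / sqrt(<u_j, u_j>), so |<v, e_j>|^2 = <v, u_j>^2 / <u_j, u_j>.
Coefficients: <v, e_1> = 3/sqrt(9), <v, e_2> = -6/sqrt(13), <v, e_3> = 0/sqrt(9).
Square and sum: Σ |<v, e_j>|^2 = 49/13.
Compute ||v||^2 = v·v = 5.
Deficit = 5 − 49/13 = 16/13 ≥ 0, confirming Bessel's inequality. (The deficit equals ||v − Σ <v,e_j> e_j||^2, the squared distance from v to span{e_j}.)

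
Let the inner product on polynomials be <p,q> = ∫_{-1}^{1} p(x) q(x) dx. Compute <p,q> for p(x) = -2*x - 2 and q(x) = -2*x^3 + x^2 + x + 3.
<p,q> = -196/15

Expand the product: p(x)·q(x) = 4*x^4 + 2*x^3 - 4*x^2 - 8*x - 6.
∫_{-1}^{1} of each monomial x^k gives [2/(k+1) if k even, 0 if k odd]. Integrating term-by-term (or equivalently evaluating the antiderivative F(x) = 4*x^5/5 + x^4/2 - 4*x^3/3 - 4*x^2 - 6*x at the endpoints):
  F(1) − F(−1) = -301/30 − (91/30) = -196/15.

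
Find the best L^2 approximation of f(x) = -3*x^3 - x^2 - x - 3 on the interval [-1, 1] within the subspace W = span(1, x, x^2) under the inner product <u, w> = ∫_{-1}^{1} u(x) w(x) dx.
g(x) = -x^2 - 14*x/5 - 3

The best approximation g ∈ W is the orthogonal projection of f onto W. Writing g = a_0 + a_1 x + a_2 x^2, the coefficients solve the normal equations G · a = b where
  G_{ij} = <φ_i, φ_j> and b_i = <f, φ_i>, with φ_0 = 1, φ_1 = x, φ_2 = x^2.
G =
  [2, 0, 2/3]
  [0, 2/3, 0]
  [2/3, 0, 2/5],
b = (-20/3, -28/15, -12/5).
Solving gives a_0 = -3, a_1 = -14/5, a_2 = -1, so
  g(x) = -x^2 - 14*x/5 - 3.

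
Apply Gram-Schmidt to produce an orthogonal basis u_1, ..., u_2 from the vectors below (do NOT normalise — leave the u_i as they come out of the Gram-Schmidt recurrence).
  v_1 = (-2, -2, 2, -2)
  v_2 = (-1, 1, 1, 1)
Orthogonal basis:
  u_1 = (-2, -2, 2, -2)
  u_2 = (-1, 1, 1, 1)

Apply the Gram-Schmidt recurrence
  u_1 = v_1
  u_i = v_i − Σ_{j<i} ((v_i · u_j) / (u_j · u_j)) · u_j.

Step by step this gives:
  u_1 = (-2, -2, 2, -2)
  u_2 = (-1, 1, 1, 1)

Orthogonality check:
  u_2 · u_1 = 0 (should be 0)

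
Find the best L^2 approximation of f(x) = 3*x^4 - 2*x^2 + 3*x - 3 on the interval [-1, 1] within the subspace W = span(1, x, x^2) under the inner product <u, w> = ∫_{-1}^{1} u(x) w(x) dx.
g(x) = 4*x^2/7 + 3*x - 114/35

The best approximation g ∈ W is the orthogonal projection of f onto W. Writing g = a_0 + a_1 x + a_2 x^2, the coefficients solve the normal equations G · a = b where
  G_{ij} = <φ_i, φ_j> and b_i = <f, φ_i>, with φ_0 = 1, φ_1 = x, φ_2 = x^2.
G =
  [2, 0, 2/3]
  [0, 2/3, 0]
  [2/3, 0, 2/5],
b = (-92/15, 2, -68/35).
Solving gives a_0 = -114/35, a_1 = 3, a_2 = 4/7, so
  g(x) = 4*x^2/7 + 3*x - 114/35.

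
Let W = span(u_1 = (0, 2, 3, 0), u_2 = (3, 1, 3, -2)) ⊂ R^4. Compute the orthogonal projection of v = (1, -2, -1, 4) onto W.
proj_W(v) = (-159/178, -155/178, -156/89, 53/89)

Set up U = [u_1 | ... | u_2] ∈ R^(4×2). The projector onto W = col(U) is P = U (U^T U)^(-1) U^T.
Compute U^T U =
  [13, 11]
  [11, 23],
and U^T v = (-7, -10).
Solve U^T U · c = U^T v for the coefficients: c = (-51/178, -53/178). The projection is proj_W(v) = U c.
Check: (v - proj_W(v)) · u_1 = 0  (should be 0).
Check: (v - proj_W(v)) · u_2 = 0  (should be 0).
Result: proj_W(v) = (-159/178, -155/178, -156/89, 53/89).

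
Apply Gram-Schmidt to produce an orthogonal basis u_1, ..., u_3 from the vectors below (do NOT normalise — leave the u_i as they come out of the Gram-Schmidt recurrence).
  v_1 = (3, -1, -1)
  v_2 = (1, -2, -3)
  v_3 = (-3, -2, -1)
Orthogonal basis:
  u_1 = (3, -1, -1)
  u_2 = (-13/11, -14/11, -25/11)
  u_3 = (-7/45, -56/45, 7/9)

Apply the Gram-Schmidt recurrence
  u_1 = v_1
  u_i = v_i − Σ_{j<i} ((v_i · u_j) / (u_j · u_j)) · u_j.

Step by step this gives:
  u_1 = (3, -1, -1)
  u_2 = (-13/11, -14/11, -25/11)
  u_3 = (-7/45, -56/45, 7/9)

Orthogonality check:
  u_2 · u_1 = 0 (should be 0)
  u_3 · u_1 = 0 (should be 0)
  u_3 · u_2 = 0 (should be 0)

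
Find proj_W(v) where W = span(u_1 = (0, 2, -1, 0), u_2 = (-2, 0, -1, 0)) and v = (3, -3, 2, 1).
proj_W(v) = (8/3, -8/3, 8/3, 0)

Set up U = [u_1 | ... | u_2] ∈ R^(4×2). The projector onto W = col(U) is P = U (U^T U)^(-1) U^T.
Compute U^T U =
  [5, 1]
  [1, 5],
and U^T v = (-8, -8).
Solve U^T U · c = U^T v for the coefficients: c = (-4/3, -4/3). The projection is proj_W(v) = U c.
Check: (v - proj_W(v)) · u_1 = 0  (should be 0).
Check: (v - proj_W(v)) · u_2 = 0  (should be 0).
Result: proj_W(v) = (8/3, -8/3, 8/3, 0).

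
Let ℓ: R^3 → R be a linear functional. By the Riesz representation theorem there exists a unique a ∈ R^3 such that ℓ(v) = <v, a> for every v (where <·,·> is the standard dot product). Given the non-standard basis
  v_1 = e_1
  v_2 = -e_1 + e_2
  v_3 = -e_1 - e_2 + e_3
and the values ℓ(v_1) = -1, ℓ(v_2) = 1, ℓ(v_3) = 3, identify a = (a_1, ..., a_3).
a = (-1, 0, 2)

Write a = (a_1, ..., a_3) in the standard basis. For each basis vector v_i, ℓ(v_i) = <v_i, a> is a linear equation in the a_j's. Collect the n equations into a matrix system V a = ℓ, where row i of V is v_i (expressed in the standard basis). Since V is invertible (lower-triangular with 1s on the diagonal, up to permutation), solve by back-substitution:
  V =
[[1, 0, 0],
 [-1, 1, 0],
 [-1, -1, 1]]
  V a = (-1, 1, 3)
Solving gives a = (-1, 0, 2).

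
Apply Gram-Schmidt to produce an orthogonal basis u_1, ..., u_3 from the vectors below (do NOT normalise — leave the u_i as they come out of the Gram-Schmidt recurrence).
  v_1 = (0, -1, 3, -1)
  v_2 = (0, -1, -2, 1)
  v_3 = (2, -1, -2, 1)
Orthogonal basis:
  u_1 = (0, -1, 3, -1)
  u_2 = (0, -17/11, -4/11, 5/11)
  u_3 = (2, 0, 0, 0)

Apply the Gram-Schmidt recurrence
  u_1 = v_1
  u_i = v_i − Σ_{j<i} ((v_i · u_j) / (u_j · u_j)) · u_j.

Step by step this gives:
  u_1 = (0, -1, 3, -1)
  u_2 = (0, -17/11, -4/11, 5/11)
  u_3 = (2, 0, 0, 0)

Orthogonality check:
  u_2 · u_1 = 0 (should be 0)
  u_3 · u_1 = 0 (should be 0)
  u_3 · u_2 = 0 (should be 0)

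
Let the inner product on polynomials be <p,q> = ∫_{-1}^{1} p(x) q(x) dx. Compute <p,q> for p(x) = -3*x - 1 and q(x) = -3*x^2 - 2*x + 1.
<p,q> = 4

Expand the product: p(x)·q(x) = 9*x^3 + 9*x^2 - x - 1.
∫_{-1}^{1} of each monomial x^k gives [2/(k+1) if k even, 0 if k odd]. Integrating term-by-term (or equivalently evaluating the antiderivative F(x) = 9*x^4/4 + 3*x^3 - x^2/2 - x at the endpoints):
  F(1) − F(−1) = 15/4 − (-1/4) = 4.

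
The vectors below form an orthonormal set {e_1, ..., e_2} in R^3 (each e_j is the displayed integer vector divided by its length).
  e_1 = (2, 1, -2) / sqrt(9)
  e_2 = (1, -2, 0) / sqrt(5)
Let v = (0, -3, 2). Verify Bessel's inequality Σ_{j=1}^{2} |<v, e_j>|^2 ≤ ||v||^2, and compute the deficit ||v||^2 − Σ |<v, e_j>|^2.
Σ |<v, e_j>|^2 = 569/45; ||v||^2 = 13; deficit = 16/45

Write each e_j = u_j / sqrt(<u_j, u_j>) where u_j is the displayed integer vector. Then <v, e_j> = <v, u_j> / sqrt(<u_j, u_j>), so |<v, e_j>|^2 = <v, u_j>^2 / <u_j, u_j>.
Coefficients: <v, e_1> = -7/sqrt(9), <v, e_2> = 6/sqrt(5).
Square and sum: Σ |<v, e_j>|^2 = 569/45.
Compute ||v||^2 = v·v = 13.
Deficit = 13 − 569/45 = 16/45 ≥ 0, confirming Bessel's inequality. (The deficit equals ||v − Σ <v,e_j> e_j||^2, the squared distance from v to span{e_j}.)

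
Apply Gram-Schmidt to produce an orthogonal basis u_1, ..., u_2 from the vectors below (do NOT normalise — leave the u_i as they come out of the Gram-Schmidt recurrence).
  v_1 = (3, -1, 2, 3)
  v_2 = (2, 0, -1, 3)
Orthogonal basis:
  u_1 = (3, -1, 2, 3)
  u_2 = (7/23, 13/23, -49/23, 30/23)

Apply the Gram-Schmidt recurrence
  u_1 = v_1
  u_i = v_i − Σ_{j<i} ((v_i · u_j) / (u_j · u_j)) · u_j.

Step by step this gives:
  u_1 = (3, -1, 2, 3)
  u_2 = (7/23, 13/23, -49/23, 30/23)

Orthogonality check:
  u_2 · u_1 = 0 (should be 0)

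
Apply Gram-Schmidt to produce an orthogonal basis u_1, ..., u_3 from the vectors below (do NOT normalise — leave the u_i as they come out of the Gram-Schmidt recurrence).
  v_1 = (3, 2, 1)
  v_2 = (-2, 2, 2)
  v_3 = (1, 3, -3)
Orthogonal basis:
  u_1 = (3, 2, 1)
  u_2 = (-2, 2, 2)
  u_3 = (-13/21, 52/21, -65/21)

Apply the Gram-Schmidt recurrence
  u_1 = v_1
  u_i = v_i − Σ_{j<i} ((v_i · u_j) / (u_j · u_j)) · u_j.

Step by step this gives:
  u_1 = (3, 2, 1)
  u_2 = (-2, 2, 2)
  u_3 = (-13/21, 52/21, -65/21)

Orthogonality check:
  u_2 · u_1 = 0 (should be 0)
  u_3 · u_1 = 0 (should be 0)
  u_3 · u_2 = 0 (should be 0)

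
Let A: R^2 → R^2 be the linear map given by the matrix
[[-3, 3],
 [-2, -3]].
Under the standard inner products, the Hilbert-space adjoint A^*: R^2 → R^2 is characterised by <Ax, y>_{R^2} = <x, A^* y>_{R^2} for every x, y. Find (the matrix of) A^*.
A^* = A^T =
[[-3, -2],
 [3, -3]]

For real matrices with standard dot products, the defining identity <Ax, y> = <x, A^* y> gives (Ax)^T y = x^T (A^*) y, i.e. x^T A^T y = x^T (A^*) y. Since this holds for all x, y, we must have A^* = A^T. Therefore
A^* =
[[-3, -2],
 [3, -3]].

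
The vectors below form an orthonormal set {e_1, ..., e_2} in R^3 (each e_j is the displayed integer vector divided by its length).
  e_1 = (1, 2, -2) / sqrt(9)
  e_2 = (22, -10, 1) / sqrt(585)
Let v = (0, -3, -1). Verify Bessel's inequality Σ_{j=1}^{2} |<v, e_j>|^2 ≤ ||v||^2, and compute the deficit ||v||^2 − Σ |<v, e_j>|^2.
Σ |<v, e_j>|^2 = 209/65; ||v||^2 = 10; deficit = 441/65

Write each e_j = u_j / sqrt(<u_j, u_j>) where u_j is the displayed integer vector. Then <v, e_j> = <v, u_j> / sqrt(<u_j, u_j>), so |<v, e_j>|^2 = <v, u_j>^2 / <u_j, u_j>.
Coefficients: <v, e_1> = -4/sqrt(9), <v, e_2> = 29/sqrt(585).
Square and sum: Σ |<v, e_j>|^2 = 209/65.
Compute ||v||^2 = v·v = 10.
Deficit = 10 − 209/65 = 441/65 ≥ 0, confirming Bessel's inequality. (The deficit equals ||v − Σ <v,e_j> e_j||^2, the squared distance from v to span{e_j}.)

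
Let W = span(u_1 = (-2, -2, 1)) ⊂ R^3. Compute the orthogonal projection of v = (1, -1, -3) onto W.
proj_W(v) = (2/3, 2/3, -1/3)

Set up U = [u_1 | ... | u_1] ∈ R^(3×1). The projector onto W = col(U) is P = U (U^T U)^(-1) U^T.
Compute U^T U =
  [9],
and U^T v = (-3).
Solve U^T U · c = U^T v for the coefficients: c = (-1/3). The projection is proj_W(v) = U c.
Check: (v - proj_W(v)) · u_1 = 0  (should be 0).
Result: proj_W(v) = (2/3, 2/3, -1/3).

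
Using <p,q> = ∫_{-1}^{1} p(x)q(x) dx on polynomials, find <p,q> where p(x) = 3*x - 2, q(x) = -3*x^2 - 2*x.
<p,q> = 0

Expand the product: p(x)·q(x) = -9*x^3 + 4*x.
∫_{-1}^{1} of each monomial x^k gives [2/(k+1) if k even, 0 if k odd]. Integrating term-by-term (or equivalently evaluating the antiderivative F(x) = -9*x^4/4 + 2*x^2 at the endpoints):
  F(1) − F(−1) = -1/4 − (-1/4) = 0.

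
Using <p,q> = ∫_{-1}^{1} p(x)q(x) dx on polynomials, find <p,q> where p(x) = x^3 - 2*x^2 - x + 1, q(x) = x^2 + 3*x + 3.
<p,q> = 16/15

Expand the product: p(x)·q(x) = x^5 + x^4 - 4*x^3 - 8*x^2 + 3.
∫_{-1}^{1} of each monomial x^k gives [2/(k+1) if k even, 0 if k odd]. Integrating term-by-term (or equivalently evaluating the antiderivative F(x) = x^6/6 + x^5/5 - x^4 - 8*x^3/3 + 3*x at the endpoints):
  F(1) − F(−1) = -3/10 − (-41/30) = 16/15.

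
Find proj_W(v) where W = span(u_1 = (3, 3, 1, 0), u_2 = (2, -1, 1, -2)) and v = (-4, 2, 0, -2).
proj_W(v) = (-48/29, -3/29, -21/29, 30/29)

Set up U = [u_1 | ... | u_2] ∈ R^(4×2). The projector onto W = col(U) is P = U (U^T U)^(-1) U^T.
Compute U^T U =
  [19, 4]
  [4, 10],
and U^T v = (-6, -6).
Solve U^T U · c = U^T v for the coefficients: c = (-6/29, -15/29). The projection is proj_W(v) = U c.
Check: (v - proj_W(v)) · u_1 = 0  (should be 0).
Check: (v - proj_W(v)) · u_2 = 0  (should be 0).
Result: proj_W(v) = (-48/29, -3/29, -21/29, 30/29).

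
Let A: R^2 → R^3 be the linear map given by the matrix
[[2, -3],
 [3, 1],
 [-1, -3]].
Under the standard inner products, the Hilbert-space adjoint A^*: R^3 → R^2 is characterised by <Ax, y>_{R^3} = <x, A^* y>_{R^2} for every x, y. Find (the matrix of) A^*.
A^* = A^T =
[[2, 3, -1],
 [-3, 1, -3]]

For real matrices with standard dot products, the defining identity <Ax, y> = <x, A^* y> gives (Ax)^T y = x^T (A^*) y, i.e. x^T A^T y = x^T (A^*) y. Since this holds for all x, y, we must have A^* = A^T. Therefore
A^* =
[[2, 3, -1],
 [-3, 1, -3]].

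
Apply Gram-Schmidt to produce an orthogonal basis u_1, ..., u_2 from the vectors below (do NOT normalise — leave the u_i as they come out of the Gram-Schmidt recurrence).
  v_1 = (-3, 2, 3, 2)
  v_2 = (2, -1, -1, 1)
Orthogonal basis:
  u_1 = (-3, 2, 3, 2)
  u_2 = (25/26, -4/13, 1/26, 22/13)

Apply the Gram-Schmidt recurrence
  u_1 = v_1
  u_i = v_i − Σ_{j<i} ((v_i · u_j) / (u_j · u_j)) · u_j.

Step by step this gives:
  u_1 = (-3, 2, 3, 2)
  u_2 = (25/26, -4/13, 1/26, 22/13)

Orthogonality check:
  u_2 · u_1 = 0 (should be 0)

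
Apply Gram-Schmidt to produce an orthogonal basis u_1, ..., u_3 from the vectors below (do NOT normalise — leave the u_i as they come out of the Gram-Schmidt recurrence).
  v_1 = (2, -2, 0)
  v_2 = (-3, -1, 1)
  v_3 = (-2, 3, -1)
Orthogonal basis:
  u_1 = (2, -2, 0)
  u_2 = (-2, -2, 1)
  u_3 = (-1/6, -1/6, -2/3)

Apply the Gram-Schmidt recurrence
  u_1 = v_1
  u_i = v_i − Σ_{j<i} ((v_i · u_j) / (u_j · u_j)) · u_j.

Step by step this gives:
  u_1 = (2, -2, 0)
  u_2 = (-2, -2, 1)
  u_3 = (-1/6, -1/6, -2/3)

Orthogonality check:
  u_2 · u_1 = 0 (should be 0)
  u_3 · u_1 = 0 (should be 0)
  u_3 · u_2 = 0 (should be 0)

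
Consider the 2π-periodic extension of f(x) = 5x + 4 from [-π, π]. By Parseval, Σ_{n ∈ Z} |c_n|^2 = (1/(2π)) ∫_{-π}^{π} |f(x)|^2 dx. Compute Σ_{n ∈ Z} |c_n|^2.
Σ |c_n|^2 = 25π^2/3 + 16

Expand and integrate term by term over [-π, π]:
  ∫ (5x)^2 dx = 25·(2π^3/3); ∫ 2·5·(4)·x dx = 0 (odd integrand); ∫ 4^2 dx = 16·2π.
So (1/(2π)) ∫_{-π}^{π} (5x + 4)^2 dx = 25π^2/3 + 16 = 25π^2/3 + 16.
Parseval ⇒ Σ |c_n|^2 = 25π^2/3 + 16.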